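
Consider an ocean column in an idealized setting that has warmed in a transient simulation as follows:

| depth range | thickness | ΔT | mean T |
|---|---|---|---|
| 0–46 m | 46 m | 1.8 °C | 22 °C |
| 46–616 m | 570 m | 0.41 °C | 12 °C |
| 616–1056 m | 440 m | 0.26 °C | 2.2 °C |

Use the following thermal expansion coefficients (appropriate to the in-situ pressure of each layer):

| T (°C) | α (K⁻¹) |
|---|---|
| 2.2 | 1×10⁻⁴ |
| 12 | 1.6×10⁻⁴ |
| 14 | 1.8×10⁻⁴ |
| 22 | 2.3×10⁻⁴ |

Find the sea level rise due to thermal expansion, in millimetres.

Layer 1 at 22 °C → α = 2.3×10⁻⁴ K⁻¹
Layer 2 at 12 °C → α = 1.6×10⁻⁴ K⁻¹
Layer 3 at 2.2 °C → α = 1×10⁻⁴ K⁻¹
Layer 1: 1.8 × 46 × 2.3×10⁻⁴ = 0.019044 m
1.6×10⁻⁴ × 0.41 × 570 = 0.037392 m
Layer 3: 440 × 0.26 × 1×10⁻⁴ = 0.01144 m
Δh = 0.019044 + 0.037392 + 0.01144 = 0.067876 m

Δh ≈ 67.9 mm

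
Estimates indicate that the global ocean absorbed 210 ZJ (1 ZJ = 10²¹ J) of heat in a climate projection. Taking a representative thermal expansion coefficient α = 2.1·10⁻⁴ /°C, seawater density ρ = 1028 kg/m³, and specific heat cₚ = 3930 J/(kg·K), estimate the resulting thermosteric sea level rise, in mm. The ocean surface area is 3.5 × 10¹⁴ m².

31.2 mm of thermosteric rise

Per unit area: Q = 210×10²¹ / (3.5×10¹⁴) = 6×10⁸ J/m²
Δh = αQ/(ρcₚ) = 2.1×10⁻⁴ × 6×10⁸ / (1028 × 3930) ≈ 0.031188 m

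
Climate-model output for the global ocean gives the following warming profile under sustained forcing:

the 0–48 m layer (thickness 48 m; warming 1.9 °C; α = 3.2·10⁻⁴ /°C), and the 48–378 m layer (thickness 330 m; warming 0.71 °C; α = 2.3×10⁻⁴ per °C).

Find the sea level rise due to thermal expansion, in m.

Layer 1: 1.9 × 48 × 3.2×10⁻⁴ = 0.029184 m
Layer 2: 330 × 0.71 × 2.3×10⁻⁴ = 0.053889 m
Δh = 0.029184 + 0.053889 = 0.083073 m

0.083 m of thermosteric rise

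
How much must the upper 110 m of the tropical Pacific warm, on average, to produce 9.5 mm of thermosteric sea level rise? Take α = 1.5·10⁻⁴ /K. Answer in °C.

about 0.576 °C

ΔT = Δh/(αH) = 0.0095 / (1.5×10⁻⁴ × 110) ≈ 0.5758 °C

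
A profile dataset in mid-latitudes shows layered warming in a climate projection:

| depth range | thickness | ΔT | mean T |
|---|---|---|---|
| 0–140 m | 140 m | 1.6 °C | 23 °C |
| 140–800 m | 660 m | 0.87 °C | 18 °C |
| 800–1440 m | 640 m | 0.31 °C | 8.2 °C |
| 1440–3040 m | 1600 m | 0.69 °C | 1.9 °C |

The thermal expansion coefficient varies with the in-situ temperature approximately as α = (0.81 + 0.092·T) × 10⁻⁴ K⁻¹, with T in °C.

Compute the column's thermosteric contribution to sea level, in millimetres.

Δh ≈ 350 mm

Layer 1: α = (0.81 + 0.092×23)×10⁻⁴ = 2.926×10⁻⁴ K⁻¹
Layer 2: α = (0.81 + 0.092×18)×10⁻⁴ = 2.466×10⁻⁴ K⁻¹
Layer 3: α = (0.81 + 0.092×8.2)×10⁻⁴ = 1.5644×10⁻⁴ K⁻¹
Layer 4: α = (0.81 + 0.092×1.9)×10⁻⁴ = 0.9848×10⁻⁴ K⁻¹
0–140 m: 140 × 1.6 × 2.926×10⁻⁴ = 0.0655424 m
2.466×10⁻⁴ × 0.87 × 660 = 0.14159772 m
Layer 3: 640 × 1.5644×10⁻⁴ × 0.31 = 0.031037696 m
1600 × 0.9848×10⁻⁴ × 0.69 = 0.10872192 m
Δh = 0.0655424 + 0.14159772 + 0.031037696 + 0.10872192 = 0.346899736 m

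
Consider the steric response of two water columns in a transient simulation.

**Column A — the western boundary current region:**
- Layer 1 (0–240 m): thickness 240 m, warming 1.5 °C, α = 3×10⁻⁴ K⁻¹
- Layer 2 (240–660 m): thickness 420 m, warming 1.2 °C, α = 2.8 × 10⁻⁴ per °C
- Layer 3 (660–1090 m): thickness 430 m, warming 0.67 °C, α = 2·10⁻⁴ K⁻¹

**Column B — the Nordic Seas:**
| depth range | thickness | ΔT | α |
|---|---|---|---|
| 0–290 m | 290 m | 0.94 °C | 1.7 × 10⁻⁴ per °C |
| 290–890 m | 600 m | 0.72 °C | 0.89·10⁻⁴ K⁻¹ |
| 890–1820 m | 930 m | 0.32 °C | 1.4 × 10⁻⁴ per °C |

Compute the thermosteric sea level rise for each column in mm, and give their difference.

A: 307 mm; B: 126 mm; difference 180 mm

A 3×10⁻⁴ × 240 × 1.5 = 0.10800 m
A 420 × 2.8×10⁻⁴ × 1.2 = 0.14112 m
A Layer 3: 0.67 × 2×10⁻⁴ × 430 = 0.05762 m
A total: 0.30674 m
B Layer 1: 290 × 0.94 × 1.7×10⁻⁴ = 0.046342 m
B 0.89×10⁻⁴ × 600 × 0.72 = 0.038448 m
B 0.32 × 930 × 1.4×10⁻⁴ = 0.041664 m
B total: 0.126454 m
Difference: 0.30674 − 0.126454 = 0.180286 m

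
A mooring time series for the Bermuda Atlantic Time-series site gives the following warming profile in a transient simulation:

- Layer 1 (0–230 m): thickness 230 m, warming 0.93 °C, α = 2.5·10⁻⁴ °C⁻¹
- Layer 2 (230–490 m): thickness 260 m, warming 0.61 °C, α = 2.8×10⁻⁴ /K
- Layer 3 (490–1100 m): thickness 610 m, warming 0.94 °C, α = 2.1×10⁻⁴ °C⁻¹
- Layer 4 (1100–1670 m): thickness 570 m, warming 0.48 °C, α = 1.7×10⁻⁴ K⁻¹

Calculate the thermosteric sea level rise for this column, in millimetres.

0–230 m: 0.93 × 2.5×10⁻⁴ × 230 = 0.053475 m
230–490 m: 260 × 2.8×10⁻⁴ × 0.61 = 0.044408 m
490–1100 m: 2.1×10⁻⁴ × 0.94 × 610 = 0.120414 m
1100–1670 m: 1.7×10⁻⁴ × 0.48 × 570 = 0.046512 m
Δh = 0.053475 + 0.044408 + 0.120414 + 0.046512 = 0.264809 m ≈ 260 mm

260 mm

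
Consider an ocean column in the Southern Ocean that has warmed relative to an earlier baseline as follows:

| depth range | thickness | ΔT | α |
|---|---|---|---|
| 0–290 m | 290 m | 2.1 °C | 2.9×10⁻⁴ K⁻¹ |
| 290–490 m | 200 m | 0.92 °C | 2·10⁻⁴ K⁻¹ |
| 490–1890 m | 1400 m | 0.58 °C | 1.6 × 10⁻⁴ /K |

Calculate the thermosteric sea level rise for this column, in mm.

Δh = 343 mm

0–290 m: 2.1 × 2.9×10⁻⁴ × 290 = 0.17661 m
290–490 m: 2×10⁻⁴ × 0.92 × 200 = 0.03680 m
490–1890 m: 1.6×10⁻⁴ × 0.58 × 1400 = 0.12992 m
Δh = 0.17661 + 0.03680 + 0.12992 = 0.34333 m ≈ 343 mm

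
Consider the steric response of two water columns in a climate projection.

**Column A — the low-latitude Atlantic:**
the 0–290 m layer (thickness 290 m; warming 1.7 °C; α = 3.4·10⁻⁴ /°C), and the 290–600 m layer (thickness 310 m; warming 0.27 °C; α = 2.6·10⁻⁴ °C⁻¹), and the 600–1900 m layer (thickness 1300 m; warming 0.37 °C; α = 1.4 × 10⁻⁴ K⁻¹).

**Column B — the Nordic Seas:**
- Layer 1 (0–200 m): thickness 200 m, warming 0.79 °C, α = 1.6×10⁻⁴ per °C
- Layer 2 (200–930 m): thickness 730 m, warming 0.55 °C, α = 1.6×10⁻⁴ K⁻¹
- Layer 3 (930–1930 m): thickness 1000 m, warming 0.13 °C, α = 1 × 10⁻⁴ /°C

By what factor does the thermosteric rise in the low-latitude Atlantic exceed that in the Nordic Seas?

A Layer 1: 290 × 3.4×10⁻⁴ × 1.7 = 0.16762 m
A 290–600 m: 2.6×10⁻⁴ × 0.27 × 310 = 0.021762 m
A 1300 × 1.4×10⁻⁴ × 0.37 = 0.06734 m
A total: 0.256722 m
B 0.79 × 1.6×10⁻⁴ × 200 = 0.02528 m
B 200–930 m: 0.55 × 730 × 1.6×10⁻⁴ = 0.06424 m
B Layer 3: 1000 × 0.13 × 1×10⁻⁴ = 0.01300 m
B total: 0.10252 m
Ratio: 0.256722 / 0.10252 ≈ 2.504

≈ 2.50×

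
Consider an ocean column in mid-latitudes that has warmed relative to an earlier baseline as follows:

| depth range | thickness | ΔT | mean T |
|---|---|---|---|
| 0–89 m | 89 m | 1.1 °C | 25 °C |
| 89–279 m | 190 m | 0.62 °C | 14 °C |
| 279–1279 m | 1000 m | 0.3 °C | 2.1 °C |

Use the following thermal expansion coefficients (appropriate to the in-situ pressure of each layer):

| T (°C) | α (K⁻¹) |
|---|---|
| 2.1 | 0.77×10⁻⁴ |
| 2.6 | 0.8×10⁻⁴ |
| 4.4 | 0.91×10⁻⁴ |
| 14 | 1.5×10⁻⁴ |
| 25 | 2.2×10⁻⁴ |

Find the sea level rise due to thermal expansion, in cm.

Layer 1 at 25 °C → α = 2.2×10⁻⁴ K⁻¹
Layer 2 at 14 °C → α = 1.5×10⁻⁴ K⁻¹
Layer 3 at 2.1 °C → α = 0.77×10⁻⁴ K⁻¹
2.2×10⁻⁴ × 89 × 1.1 = 0.021538 m
190 × 1.5×10⁻⁴ × 0.62 = 0.01767 m
1000 × 0.3 × 0.77×10⁻⁴ = 0.02310 m
Δh = 0.021538 + 0.01767 + 0.02310 = 0.062308 m

Δh ≈ 6.23 cm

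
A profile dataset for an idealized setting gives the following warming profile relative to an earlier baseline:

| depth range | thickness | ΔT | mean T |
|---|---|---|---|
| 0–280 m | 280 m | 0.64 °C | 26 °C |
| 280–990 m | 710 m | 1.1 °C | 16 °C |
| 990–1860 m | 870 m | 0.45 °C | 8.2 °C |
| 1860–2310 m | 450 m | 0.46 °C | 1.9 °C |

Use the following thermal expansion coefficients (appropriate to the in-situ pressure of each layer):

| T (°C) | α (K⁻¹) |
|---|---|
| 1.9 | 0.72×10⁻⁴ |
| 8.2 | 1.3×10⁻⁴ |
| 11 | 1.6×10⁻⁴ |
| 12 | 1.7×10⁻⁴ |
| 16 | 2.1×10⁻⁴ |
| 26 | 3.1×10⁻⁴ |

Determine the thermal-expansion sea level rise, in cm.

28.5 cm of thermosteric rise

Layer 1 at 26 °C → α = 3.1×10⁻⁴ K⁻¹
Layer 2 at 16 °C → α = 2.1×10⁻⁴ K⁻¹
Layer 3 at 8.2 °C → α = 1.3×10⁻⁴ K⁻¹
Layer 4 at 1.9 °C → α = 0.72×10⁻⁴ K⁻¹
0–280 m: 3.1×10⁻⁴ × 0.64 × 280 = 0.055552 m
1.1 × 710 × 2.1×10⁻⁴ = 0.16401 m
1.3×10⁻⁴ × 870 × 0.45 = 0.050895 m
450 × 0.72×10⁻⁴ × 0.46 = 0.014904 m
Δh = 0.055552 + 0.16401 + 0.050895 + 0.014904 = 0.285361 m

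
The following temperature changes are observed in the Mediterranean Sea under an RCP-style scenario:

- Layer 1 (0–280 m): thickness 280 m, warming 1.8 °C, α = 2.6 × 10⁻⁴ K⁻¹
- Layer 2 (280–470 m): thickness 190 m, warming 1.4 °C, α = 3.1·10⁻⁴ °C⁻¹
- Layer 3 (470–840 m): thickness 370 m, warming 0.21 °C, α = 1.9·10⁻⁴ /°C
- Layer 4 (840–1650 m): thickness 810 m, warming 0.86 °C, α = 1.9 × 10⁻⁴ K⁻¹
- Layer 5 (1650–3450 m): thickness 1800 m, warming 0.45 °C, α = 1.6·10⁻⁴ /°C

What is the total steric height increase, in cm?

Δh ≈ 49.0 cm

0–280 m: 280 × 1.8 × 2.6×10⁻⁴ = 0.13104 m
280–470 m: 3.1×10⁻⁴ × 190 × 1.4 = 0.08246 m
Layer 3: 370 × 1.9×10⁻⁴ × 0.21 = 0.014763 m
1.9×10⁻⁴ × 810 × 0.86 = 0.132354 m
1650–3450 m: 0.45 × 1800 × 1.6×10⁻⁴ = 0.12960 m
Δh = 0.13104 + 0.08246 + 0.014763 + 0.132354 + 0.12960 = 0.490217 m ≈ 49.0 cm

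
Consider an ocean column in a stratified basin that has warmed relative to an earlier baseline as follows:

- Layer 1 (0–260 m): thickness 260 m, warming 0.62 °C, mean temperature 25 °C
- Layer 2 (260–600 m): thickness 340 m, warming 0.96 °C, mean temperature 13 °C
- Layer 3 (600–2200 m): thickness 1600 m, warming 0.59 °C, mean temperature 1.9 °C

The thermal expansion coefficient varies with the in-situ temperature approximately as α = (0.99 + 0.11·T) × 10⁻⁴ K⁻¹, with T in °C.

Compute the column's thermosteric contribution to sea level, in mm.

Layer 1: α = (0.99 + 0.11×25)×10⁻⁴ = 3.74×10⁻⁴ K⁻¹
Layer 2: α = (0.99 + 0.11×13)×10⁻⁴ = 2.42×10⁻⁴ K⁻¹
Layer 3: α = (0.99 + 0.11×1.9)×10⁻⁴ = 1.199×10⁻⁴ K⁻¹
0.62 × 260 × 3.74×10⁻⁴ = 0.0602888 m
260–600 m: 0.96 × 340 × 2.42×10⁻⁴ = 0.0789888 m
600–2200 m: 1600 × 0.59 × 1.199×10⁻⁴ = 0.1131856 m
Δh = 0.0602888 + 0.0789888 + 0.1131856 = 0.2524632 m

252 mm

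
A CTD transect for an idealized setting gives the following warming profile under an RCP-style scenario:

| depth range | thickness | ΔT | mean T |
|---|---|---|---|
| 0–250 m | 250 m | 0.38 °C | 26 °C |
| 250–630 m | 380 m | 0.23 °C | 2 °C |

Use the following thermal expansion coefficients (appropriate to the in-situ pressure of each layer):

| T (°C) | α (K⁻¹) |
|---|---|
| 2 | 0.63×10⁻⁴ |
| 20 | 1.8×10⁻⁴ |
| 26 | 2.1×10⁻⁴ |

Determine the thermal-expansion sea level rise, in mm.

Layer 1 at 26 °C → α = 2.1×10⁻⁴ K⁻¹
Layer 2 at 2 °C → α = 0.63×10⁻⁴ K⁻¹
0–250 m: 0.38 × 250 × 2.1×10⁻⁴ = 0.01995 m
Layer 2: 0.63×10⁻⁴ × 0.23 × 380 = 0.0055062 m
Δh = 0.01995 + 0.0055062 = 0.0254562 m

about 25.5 mm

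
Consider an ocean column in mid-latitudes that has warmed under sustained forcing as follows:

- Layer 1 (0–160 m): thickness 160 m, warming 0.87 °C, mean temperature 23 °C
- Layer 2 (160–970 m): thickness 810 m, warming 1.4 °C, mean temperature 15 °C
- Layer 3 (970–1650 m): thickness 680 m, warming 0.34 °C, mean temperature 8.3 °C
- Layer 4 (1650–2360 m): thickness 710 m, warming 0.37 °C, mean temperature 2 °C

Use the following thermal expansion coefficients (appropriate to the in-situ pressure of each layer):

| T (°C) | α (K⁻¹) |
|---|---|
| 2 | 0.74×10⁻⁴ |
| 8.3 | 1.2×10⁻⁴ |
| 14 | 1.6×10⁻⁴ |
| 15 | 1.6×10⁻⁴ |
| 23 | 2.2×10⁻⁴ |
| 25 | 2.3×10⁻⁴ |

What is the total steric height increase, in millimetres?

Δh ≈ 259 mm

Layer 1 at 23 °C → α = 2.2×10⁻⁴ K⁻¹
Layer 2 at 15 °C → α = 1.6×10⁻⁴ K⁻¹
Layer 3 at 8.3 °C → α = 1.2×10⁻⁴ K⁻¹
Layer 4 at 2 °C → α = 0.74×10⁻⁴ K⁻¹
0–160 m: 2.2×10⁻⁴ × 0.87 × 160 = 0.030624 m
Layer 2: 1.6×10⁻⁴ × 1.4 × 810 = 0.18144 m
970–1650 m: 0.34 × 1.2×10⁻⁴ × 680 = 0.027744 m
1650–2360 m: 0.37 × 710 × 0.74×10⁻⁴ = 0.0194398 m
Δh = 0.030624 + 0.18144 + 0.027744 + 0.0194398 = 0.2592478 m ≈ 259 mm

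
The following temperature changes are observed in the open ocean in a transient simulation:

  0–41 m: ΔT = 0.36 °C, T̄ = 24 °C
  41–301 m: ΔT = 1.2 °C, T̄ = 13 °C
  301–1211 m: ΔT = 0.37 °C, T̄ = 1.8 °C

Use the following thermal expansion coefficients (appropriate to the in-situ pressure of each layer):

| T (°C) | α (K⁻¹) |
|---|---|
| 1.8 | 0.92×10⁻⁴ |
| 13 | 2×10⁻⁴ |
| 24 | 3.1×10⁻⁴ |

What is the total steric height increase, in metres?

0.0980 m

Layer 1 at 24 °C → α = 3.1×10⁻⁴ K⁻¹
Layer 2 at 13 °C → α = 2×10⁻⁴ K⁻¹
Layer 3 at 1.8 °C → α = 0.92×10⁻⁴ K⁻¹
0–41 m: 0.36 × 3.1×10⁻⁴ × 41 = 0.0045756 m
260 × 1.2 × 2×10⁻⁴ = 0.06240 m
0.92×10⁻⁴ × 0.37 × 910 = 0.0309764 m
Δh = 0.0045756 + 0.06240 + 0.0309764 = 0.097952 m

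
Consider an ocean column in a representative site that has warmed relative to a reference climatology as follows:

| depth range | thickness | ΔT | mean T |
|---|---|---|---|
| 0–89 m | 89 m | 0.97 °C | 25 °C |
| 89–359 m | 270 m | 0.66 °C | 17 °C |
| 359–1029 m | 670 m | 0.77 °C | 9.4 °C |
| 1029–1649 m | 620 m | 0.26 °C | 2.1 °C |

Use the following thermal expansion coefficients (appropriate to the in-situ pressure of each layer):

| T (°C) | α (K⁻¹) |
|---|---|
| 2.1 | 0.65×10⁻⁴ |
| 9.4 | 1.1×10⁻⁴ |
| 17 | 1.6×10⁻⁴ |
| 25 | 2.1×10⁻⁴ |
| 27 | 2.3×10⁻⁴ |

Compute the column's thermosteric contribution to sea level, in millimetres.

Layer 1 at 25 °C → α = 2.1×10⁻⁴ K⁻¹
Layer 2 at 17 °C → α = 1.6×10⁻⁴ K⁻¹
Layer 3 at 9.4 °C → α = 1.1×10⁻⁴ K⁻¹
Layer 4 at 2.1 °C → α = 0.65×10⁻⁴ K⁻¹
0–89 m: 0.97 × 89 × 2.1×10⁻⁴ = 0.0181293 m
Layer 2: 0.66 × 1.6×10⁻⁴ × 270 = 0.028512 m
0.77 × 670 × 1.1×10⁻⁴ = 0.056749 m
620 × 0.26 × 0.65×10⁻⁴ = 0.010478 m
Δh = 0.0181293 + 0.028512 + 0.056749 + 0.010478 = 0.1138683 m

Δh ≈ 114 mm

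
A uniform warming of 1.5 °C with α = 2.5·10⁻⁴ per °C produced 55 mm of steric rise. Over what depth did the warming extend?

H ≈ 150 m

H = Δh/(αΔT) = 0.055 / (2.5×10⁻⁴ × 1.5) ≈ 146.7 m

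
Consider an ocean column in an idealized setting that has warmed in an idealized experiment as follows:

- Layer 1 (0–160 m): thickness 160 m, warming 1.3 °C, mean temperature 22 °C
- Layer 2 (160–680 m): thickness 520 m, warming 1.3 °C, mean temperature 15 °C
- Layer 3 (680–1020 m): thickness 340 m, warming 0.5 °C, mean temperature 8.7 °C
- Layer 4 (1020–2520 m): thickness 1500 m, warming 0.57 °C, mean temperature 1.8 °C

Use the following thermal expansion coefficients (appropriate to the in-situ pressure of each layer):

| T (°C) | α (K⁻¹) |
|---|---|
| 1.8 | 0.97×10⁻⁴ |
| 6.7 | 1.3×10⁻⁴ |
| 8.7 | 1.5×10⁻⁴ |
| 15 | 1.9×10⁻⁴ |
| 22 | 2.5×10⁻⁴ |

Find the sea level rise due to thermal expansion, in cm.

28.9 cm of thermosteric rise

Layer 1 at 22 °C → α = 2.5×10⁻⁴ K⁻¹
Layer 2 at 15 °C → α = 1.9×10⁻⁴ K⁻¹
Layer 3 at 8.7 °C → α = 1.5×10⁻⁴ K⁻¹
Layer 4 at 1.8 °C → α = 0.97×10⁻⁴ K⁻¹
Layer 1: 160 × 1.3 × 2.5×10⁻⁴ = 0.05200 m
160–680 m: 1.9×10⁻⁴ × 520 × 1.3 = 0.12844 m
1.5×10⁻⁴ × 0.5 × 340 = 0.02550 m
Layer 4: 0.57 × 1500 × 0.97×10⁻⁴ = 0.082935 m
Δh = 0.05200 + 0.12844 + 0.02550 + 0.082935 = 0.288875 m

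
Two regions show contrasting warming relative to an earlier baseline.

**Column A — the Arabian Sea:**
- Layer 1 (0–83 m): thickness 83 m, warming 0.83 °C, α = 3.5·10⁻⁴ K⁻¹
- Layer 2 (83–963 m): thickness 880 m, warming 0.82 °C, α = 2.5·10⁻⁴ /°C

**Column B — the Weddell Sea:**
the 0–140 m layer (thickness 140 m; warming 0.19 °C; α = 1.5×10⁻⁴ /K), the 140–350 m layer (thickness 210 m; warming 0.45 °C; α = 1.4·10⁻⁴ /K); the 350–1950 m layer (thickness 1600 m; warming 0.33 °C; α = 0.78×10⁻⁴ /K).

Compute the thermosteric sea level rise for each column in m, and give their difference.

A Layer 1: 83 × 3.5×10⁻⁴ × 0.83 = 0.0241115 m
A 83–963 m: 0.82 × 2.5×10⁻⁴ × 880 = 0.18040 m
A total: 0.2045115 m
B Layer 1: 0.19 × 1.5×10⁻⁴ × 140 = 0.00399 m
B 1.4×10⁻⁴ × 0.45 × 210 = 0.01323 m
B 350–1950 m: 1600 × 0.33 × 0.78×10⁻⁴ = 0.041184 m
B total: 0.058404 m
Difference: 0.2045115 − 0.058404 = 0.1461075 m

Δh_A ≈ 0.20 m, Δh_B ≈ 0.058 m; difference ≈ 0.15 m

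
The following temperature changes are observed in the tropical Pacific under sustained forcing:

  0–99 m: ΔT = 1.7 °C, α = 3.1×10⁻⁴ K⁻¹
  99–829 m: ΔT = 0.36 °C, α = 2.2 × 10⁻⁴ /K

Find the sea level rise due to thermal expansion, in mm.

Δh = 110 mm

99 × 1.7 × 3.1×10⁻⁴ = 0.052173 m
730 × 0.36 × 2.2×10⁻⁴ = 0.057816 m
Δh = 0.052173 + 0.057816 = 0.109989 m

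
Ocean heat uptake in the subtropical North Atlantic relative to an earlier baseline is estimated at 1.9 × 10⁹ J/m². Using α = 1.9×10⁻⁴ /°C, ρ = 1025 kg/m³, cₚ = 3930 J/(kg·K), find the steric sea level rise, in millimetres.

Δh = αQ/(ρcₚ) = 1.9×10⁻⁴ × 1.9×10⁹ / (1025 × 3930) ≈ 0.089617 m

Δh ≈ 89.6 mm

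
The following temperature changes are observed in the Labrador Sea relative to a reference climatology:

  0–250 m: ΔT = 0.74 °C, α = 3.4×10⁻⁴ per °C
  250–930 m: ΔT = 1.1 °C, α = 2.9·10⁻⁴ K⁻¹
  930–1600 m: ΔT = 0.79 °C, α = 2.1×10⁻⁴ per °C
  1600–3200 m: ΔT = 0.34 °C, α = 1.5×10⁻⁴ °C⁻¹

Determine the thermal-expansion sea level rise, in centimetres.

0–250 m: 3.4×10⁻⁴ × 250 × 0.74 = 0.06290 m
250–930 m: 680 × 2.9×10⁻⁴ × 1.1 = 0.21692 m
670 × 0.79 × 2.1×10⁻⁴ = 0.111153 m
0.34 × 1.5×10⁻⁴ × 1600 = 0.08160 m
Δh = 0.06290 + 0.21692 + 0.111153 + 0.08160 = 0.472573 m

Δh = 47.3 cm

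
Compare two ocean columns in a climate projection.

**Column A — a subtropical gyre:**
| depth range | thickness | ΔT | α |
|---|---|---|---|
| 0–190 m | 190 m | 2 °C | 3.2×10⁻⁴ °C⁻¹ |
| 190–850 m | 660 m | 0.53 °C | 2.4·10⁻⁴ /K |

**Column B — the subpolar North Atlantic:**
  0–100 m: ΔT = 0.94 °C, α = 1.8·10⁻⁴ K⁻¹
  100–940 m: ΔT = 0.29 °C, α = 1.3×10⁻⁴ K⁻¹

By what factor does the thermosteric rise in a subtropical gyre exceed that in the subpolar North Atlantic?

A 0–190 m: 3.2×10⁻⁴ × 2 × 190 = 0.12160 m
A 0.53 × 2.4×10⁻⁴ × 660 = 0.083952 m
A total: 0.205552 m
B 100 × 0.94 × 1.8×10⁻⁴ = 0.01692 m
B Layer 2: 1.3×10⁻⁴ × 840 × 0.29 = 0.031668 m
B total: 0.048588 m
Ratio: 0.205552 / 0.048588 ≈ 4.231

≈ 4.23×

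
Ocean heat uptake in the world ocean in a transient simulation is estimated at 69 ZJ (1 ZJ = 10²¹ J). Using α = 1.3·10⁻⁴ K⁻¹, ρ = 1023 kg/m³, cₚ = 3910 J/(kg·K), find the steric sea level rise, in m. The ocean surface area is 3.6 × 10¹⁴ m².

0.00623 m of thermosteric rise

Per unit area: Q = 69×10²¹ / (3.6×10¹⁴) ≈ 1.917×10⁸ J/m²
Δh = αQ/(ρcₚ) = 1.3×10⁻⁴ × 1.917×10⁸ / (1023 × 3910) ≈ 0.0062304 m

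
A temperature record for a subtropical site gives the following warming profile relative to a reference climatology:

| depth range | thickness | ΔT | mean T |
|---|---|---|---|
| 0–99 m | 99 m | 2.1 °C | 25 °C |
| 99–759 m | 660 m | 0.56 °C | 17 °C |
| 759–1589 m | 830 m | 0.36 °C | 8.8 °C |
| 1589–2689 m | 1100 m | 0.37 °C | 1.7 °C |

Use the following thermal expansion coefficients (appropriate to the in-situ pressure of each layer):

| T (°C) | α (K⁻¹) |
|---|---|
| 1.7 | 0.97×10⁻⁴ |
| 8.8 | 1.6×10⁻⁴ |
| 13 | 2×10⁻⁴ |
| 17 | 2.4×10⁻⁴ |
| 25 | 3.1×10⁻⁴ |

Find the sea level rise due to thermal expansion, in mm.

Layer 1 at 25 °C → α = 3.1×10⁻⁴ K⁻¹
Layer 2 at 17 °C → α = 2.4×10⁻⁴ K⁻¹
Layer 3 at 8.8 °C → α = 1.6×10⁻⁴ K⁻¹
Layer 4 at 1.7 °C → α = 0.97×10⁻⁴ K⁻¹
3.1×10⁻⁴ × 99 × 2.1 = 0.064449 m
2.4×10⁻⁴ × 0.56 × 660 = 0.088704 m
Layer 3: 1.6×10⁻⁴ × 0.36 × 830 = 0.047808 m
0.37 × 0.97×10⁻⁴ × 1100 = 0.039479 m
Δh = 0.064449 + 0.088704 + 0.047808 + 0.039479 = 0.24044 m

240 mm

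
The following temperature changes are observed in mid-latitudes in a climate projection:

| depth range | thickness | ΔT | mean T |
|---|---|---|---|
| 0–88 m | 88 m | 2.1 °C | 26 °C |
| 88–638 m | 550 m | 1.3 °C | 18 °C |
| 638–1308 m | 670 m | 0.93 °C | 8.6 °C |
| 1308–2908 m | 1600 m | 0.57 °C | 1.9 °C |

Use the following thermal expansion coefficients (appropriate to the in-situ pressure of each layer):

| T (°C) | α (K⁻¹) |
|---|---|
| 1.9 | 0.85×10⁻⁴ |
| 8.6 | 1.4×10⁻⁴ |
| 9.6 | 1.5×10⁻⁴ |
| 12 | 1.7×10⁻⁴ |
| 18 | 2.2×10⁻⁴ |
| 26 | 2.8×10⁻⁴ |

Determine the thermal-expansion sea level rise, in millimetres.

Δh = 374 mm

Layer 1 at 26 °C → α = 2.8×10⁻⁴ K⁻¹
Layer 2 at 18 °C → α = 2.2×10⁻⁴ K⁻¹
Layer 3 at 8.6 °C → α = 1.4×10⁻⁴ K⁻¹
Layer 4 at 1.9 °C → α = 0.85×10⁻⁴ K⁻¹
0–88 m: 2.8×10⁻⁴ × 88 × 2.1 = 0.051744 m
88–638 m: 2.2×10⁻⁴ × 550 × 1.3 = 0.15730 m
Layer 3: 0.93 × 1.4×10⁻⁴ × 670 = 0.087234 m
Layer 4: 1600 × 0.85×10⁻⁴ × 0.57 = 0.07752 m
Δh = 0.051744 + 0.15730 + 0.087234 + 0.07752 = 0.373798 m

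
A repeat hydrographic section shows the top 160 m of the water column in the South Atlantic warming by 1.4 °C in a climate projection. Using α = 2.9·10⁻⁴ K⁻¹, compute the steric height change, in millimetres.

Δh = αΔT·H = 2.9×10⁻⁴ × 1.4 × 160 = 0.06496 m

about 65.0 mm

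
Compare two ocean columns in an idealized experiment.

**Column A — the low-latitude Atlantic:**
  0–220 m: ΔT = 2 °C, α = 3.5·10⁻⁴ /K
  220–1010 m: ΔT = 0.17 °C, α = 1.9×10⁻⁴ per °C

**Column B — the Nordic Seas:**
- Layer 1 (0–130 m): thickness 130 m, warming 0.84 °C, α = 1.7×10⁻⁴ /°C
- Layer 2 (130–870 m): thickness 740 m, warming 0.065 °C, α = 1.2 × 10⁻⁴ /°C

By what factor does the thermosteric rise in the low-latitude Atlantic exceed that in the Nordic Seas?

A 220 × 3.5×10⁻⁴ × 2 = 0.15400 m
A 0.17 × 790 × 1.9×10⁻⁴ = 0.025517 m
A total: 0.179517 m
B 130 × 0.84 × 1.7×10⁻⁴ = 0.018564 m
B 0.065 × 740 × 1.2×10⁻⁴ = 0.005772 m
B total: 0.024336 m
Ratio: 0.179517 / 0.024336 ≈ 7.377

≈ 7.38×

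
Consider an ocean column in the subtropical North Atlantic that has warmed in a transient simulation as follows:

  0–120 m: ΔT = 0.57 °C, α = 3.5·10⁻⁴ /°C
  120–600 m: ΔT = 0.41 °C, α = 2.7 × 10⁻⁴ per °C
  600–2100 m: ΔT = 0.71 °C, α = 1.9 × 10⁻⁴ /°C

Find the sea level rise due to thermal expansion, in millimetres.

Δh ≈ 279 mm

120 × 0.57 × 3.5×10⁻⁴ = 0.02394 m
120–600 m: 0.41 × 2.7×10⁻⁴ × 480 = 0.053136 m
0.71 × 1500 × 1.9×10⁻⁴ = 0.20235 m
Δh = 0.02394 + 0.053136 + 0.20235 = 0.279426 m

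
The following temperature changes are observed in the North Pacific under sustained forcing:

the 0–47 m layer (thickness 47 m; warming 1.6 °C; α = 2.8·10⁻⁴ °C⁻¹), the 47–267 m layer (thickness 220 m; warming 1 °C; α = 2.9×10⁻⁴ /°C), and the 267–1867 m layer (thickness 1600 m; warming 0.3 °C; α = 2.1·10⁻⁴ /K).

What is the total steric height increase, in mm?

Δh ≈ 186 mm

47 × 1.6 × 2.8×10⁻⁴ = 0.021056 m
2.9×10⁻⁴ × 220 × 1 = 0.06380 m
Layer 3: 0.3 × 1600 × 2.1×10⁻⁴ = 0.10080 m
Δh = 0.021056 + 0.06380 + 0.10080 = 0.185656 m ≈ 186 mm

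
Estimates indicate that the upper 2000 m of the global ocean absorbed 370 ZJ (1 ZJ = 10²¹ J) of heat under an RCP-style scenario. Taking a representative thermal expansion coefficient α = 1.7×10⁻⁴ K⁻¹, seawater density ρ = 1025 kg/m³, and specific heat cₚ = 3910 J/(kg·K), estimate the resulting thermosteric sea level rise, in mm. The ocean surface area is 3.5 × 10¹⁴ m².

about 44.8 mm

Per unit area: Q = 370×10²¹ / (3.5×10¹⁴) ≈ 1.057×10⁹ J/m²
Δh = αQ/(ρcₚ) = 1.7×10⁻⁴ × 1.057×10⁹ / (1025 × 3910) ≈ 0.044836 m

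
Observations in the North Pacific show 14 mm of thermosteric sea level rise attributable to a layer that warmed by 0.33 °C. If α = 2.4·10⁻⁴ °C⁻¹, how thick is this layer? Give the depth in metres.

about 180 m

H = Δh/(αΔT) = 0.014 / (2.4×10⁻⁴ × 0.33) ≈ 176.8 m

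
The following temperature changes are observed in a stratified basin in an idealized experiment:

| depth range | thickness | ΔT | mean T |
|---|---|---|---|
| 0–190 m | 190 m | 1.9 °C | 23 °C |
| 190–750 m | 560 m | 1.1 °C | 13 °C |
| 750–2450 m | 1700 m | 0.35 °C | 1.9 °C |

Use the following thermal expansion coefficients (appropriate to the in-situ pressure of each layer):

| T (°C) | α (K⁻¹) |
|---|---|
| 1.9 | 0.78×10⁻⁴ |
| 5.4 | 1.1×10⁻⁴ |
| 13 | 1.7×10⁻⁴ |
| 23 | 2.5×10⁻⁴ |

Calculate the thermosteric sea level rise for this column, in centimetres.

Δh = 24.1 cm

Layer 1 at 23 °C → α = 2.5×10⁻⁴ K⁻¹
Layer 2 at 13 °C → α = 1.7×10⁻⁴ K⁻¹
Layer 3 at 1.9 °C → α = 0.78×10⁻⁴ K⁻¹
0–190 m: 190 × 1.9 × 2.5×10⁻⁴ = 0.09025 m
190–750 m: 1.7×10⁻⁴ × 560 × 1.1 = 0.10472 m
Layer 3: 0.35 × 0.78×10⁻⁴ × 1700 = 0.04641 m
Δh = 0.09025 + 0.10472 + 0.04641 = 0.24138 m ≈ 24.1 cm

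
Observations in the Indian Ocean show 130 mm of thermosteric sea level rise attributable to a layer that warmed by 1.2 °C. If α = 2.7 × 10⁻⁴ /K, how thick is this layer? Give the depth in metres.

about 401 m

H = Δh/(αΔT) = 0.13 / (2.7×10⁻⁴ × 1.2) ≈ 401.2 m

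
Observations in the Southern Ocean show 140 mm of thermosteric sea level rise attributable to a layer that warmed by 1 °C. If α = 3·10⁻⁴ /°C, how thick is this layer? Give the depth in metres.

H ≈ 467 m

H = Δh/(αΔT) = 0.14 / (3×10⁻⁴ × 1) ≈ 466.7 m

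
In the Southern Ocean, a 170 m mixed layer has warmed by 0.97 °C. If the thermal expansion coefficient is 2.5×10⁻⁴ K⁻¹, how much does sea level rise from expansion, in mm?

Δh = 41.2 mm

Δh = αΔT·H = 2.5×10⁻⁴ × 0.97 × 170 = 0.041225 m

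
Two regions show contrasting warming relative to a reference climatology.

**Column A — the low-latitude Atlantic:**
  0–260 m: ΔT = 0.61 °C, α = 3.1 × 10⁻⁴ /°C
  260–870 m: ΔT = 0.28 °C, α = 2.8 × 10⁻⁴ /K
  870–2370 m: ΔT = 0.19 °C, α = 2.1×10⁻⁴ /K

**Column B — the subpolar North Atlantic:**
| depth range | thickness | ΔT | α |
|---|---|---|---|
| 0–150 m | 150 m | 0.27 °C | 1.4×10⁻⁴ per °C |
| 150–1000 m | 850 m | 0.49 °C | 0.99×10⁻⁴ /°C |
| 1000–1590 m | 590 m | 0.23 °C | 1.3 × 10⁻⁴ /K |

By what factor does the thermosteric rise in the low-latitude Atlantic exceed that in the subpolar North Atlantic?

A 0–260 m: 0.61 × 3.1×10⁻⁴ × 260 = 0.049166 m
A 260–870 m: 2.8×10⁻⁴ × 0.28 × 610 = 0.047824 m
A 0.19 × 1500 × 2.1×10⁻⁴ = 0.05985 m
A total: 0.15684 m
B 0–150 m: 0.27 × 150 × 1.4×10⁻⁴ = 0.00567 m
B 850 × 0.49 × 0.99×10⁻⁴ = 0.0412335 m
B 590 × 0.23 × 1.3×10⁻⁴ = 0.017641 m
B total: 0.0645445 m
Ratio: 0.15684 / 0.0645445 ≈ 2.430

2.43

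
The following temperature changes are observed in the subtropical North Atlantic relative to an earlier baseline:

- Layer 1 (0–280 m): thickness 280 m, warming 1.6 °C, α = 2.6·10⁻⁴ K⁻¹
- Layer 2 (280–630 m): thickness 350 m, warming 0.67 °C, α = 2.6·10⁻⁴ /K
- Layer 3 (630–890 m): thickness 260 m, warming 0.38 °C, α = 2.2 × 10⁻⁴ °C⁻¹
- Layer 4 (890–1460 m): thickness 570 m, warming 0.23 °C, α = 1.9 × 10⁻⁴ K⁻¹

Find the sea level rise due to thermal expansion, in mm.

Layer 1: 2.6×10⁻⁴ × 1.6 × 280 = 0.11648 m
2.6×10⁻⁴ × 0.67 × 350 = 0.06097 m
Layer 3: 2.2×10⁻⁴ × 0.38 × 260 = 0.021736 m
1.9×10⁻⁴ × 0.23 × 570 = 0.024909 m
Δh = 0.11648 + 0.06097 + 0.021736 + 0.024909 = 0.224095 m

Δh ≈ 220 mm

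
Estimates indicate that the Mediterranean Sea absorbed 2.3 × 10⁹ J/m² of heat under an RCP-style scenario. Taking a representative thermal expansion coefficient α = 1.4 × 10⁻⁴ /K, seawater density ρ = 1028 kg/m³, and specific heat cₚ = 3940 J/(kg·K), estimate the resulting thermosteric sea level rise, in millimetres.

79.5 mm of thermosteric rise

Δh = αQ/(ρcₚ) = 1.4×10⁻⁴ × 2.3×10⁹ / (1028 × 3940) ≈ 0.07950 m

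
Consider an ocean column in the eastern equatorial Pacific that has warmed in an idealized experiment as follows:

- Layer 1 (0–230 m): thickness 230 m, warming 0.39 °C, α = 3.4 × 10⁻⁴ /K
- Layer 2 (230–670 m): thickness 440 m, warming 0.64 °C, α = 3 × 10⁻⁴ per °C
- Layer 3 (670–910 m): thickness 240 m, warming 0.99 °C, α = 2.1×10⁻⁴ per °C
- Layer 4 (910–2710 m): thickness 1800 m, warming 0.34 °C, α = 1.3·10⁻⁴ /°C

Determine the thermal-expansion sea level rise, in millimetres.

Layer 1: 0.39 × 230 × 3.4×10⁻⁴ = 0.030498 m
230–670 m: 3×10⁻⁴ × 440 × 0.64 = 0.08448 m
670–910 m: 240 × 0.99 × 2.1×10⁻⁴ = 0.049896 m
Layer 4: 1800 × 0.34 × 1.3×10⁻⁴ = 0.07956 m
Δh = 0.030498 + 0.08448 + 0.049896 + 0.07956 = 0.244434 m

Δh = 244 mm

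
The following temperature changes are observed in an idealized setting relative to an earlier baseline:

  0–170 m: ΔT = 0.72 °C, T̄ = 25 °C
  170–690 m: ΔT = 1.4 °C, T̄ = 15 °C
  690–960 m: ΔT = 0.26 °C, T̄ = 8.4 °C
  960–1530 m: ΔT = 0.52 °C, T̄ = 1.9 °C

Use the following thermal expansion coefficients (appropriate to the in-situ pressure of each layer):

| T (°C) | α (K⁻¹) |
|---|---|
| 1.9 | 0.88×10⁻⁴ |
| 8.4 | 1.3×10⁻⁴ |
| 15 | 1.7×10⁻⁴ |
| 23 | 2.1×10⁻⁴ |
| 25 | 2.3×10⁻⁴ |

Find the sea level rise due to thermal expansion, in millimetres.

about 187 mm

Layer 1 at 25 °C → α = 2.3×10⁻⁴ K⁻¹
Layer 2 at 15 °C → α = 1.7×10⁻⁴ K⁻¹
Layer 3 at 8.4 °C → α = 1.3×10⁻⁴ K⁻¹
Layer 4 at 1.9 °C → α = 0.88×10⁻⁴ K⁻¹
0–170 m: 2.3×10⁻⁴ × 0.72 × 170 = 0.028152 m
1.7×10⁻⁴ × 1.4 × 520 = 0.12376 m
Layer 3: 1.3×10⁻⁴ × 270 × 0.26 = 0.009126 m
0.88×10⁻⁴ × 0.52 × 570 = 0.0260832 m
Δh = 0.028152 + 0.12376 + 0.009126 + 0.0260832 = 0.1871212 m ≈ 187 mm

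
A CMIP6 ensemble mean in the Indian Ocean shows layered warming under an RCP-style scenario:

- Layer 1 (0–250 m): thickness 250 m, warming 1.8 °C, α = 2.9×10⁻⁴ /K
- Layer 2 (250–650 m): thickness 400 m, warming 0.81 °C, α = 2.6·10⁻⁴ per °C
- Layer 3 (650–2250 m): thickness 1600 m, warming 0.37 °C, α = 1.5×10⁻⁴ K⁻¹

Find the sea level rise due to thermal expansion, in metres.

Δh = 0.30 m

1.8 × 250 × 2.9×10⁻⁴ = 0.13050 m
250–650 m: 0.81 × 2.6×10⁻⁴ × 400 = 0.08424 m
Layer 3: 1600 × 1.5×10⁻⁴ × 0.37 = 0.08880 m
Δh = 0.13050 + 0.08424 + 0.08880 = 0.30354 m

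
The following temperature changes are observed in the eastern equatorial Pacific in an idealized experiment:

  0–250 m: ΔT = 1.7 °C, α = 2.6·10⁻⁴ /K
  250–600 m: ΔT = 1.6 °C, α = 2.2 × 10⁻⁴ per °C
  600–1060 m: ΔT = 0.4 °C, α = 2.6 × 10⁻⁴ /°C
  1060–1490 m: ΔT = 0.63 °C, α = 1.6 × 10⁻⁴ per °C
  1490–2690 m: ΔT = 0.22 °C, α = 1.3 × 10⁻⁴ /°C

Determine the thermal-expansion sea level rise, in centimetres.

Layer 1: 250 × 1.7 × 2.6×10⁻⁴ = 0.11050 m
250–600 m: 2.2×10⁻⁴ × 350 × 1.6 = 0.12320 m
460 × 0.4 × 2.6×10⁻⁴ = 0.04784 m
Layer 4: 430 × 1.6×10⁻⁴ × 0.63 = 0.043344 m
0.22 × 1.3×10⁻⁴ × 1200 = 0.03432 m
Δh = 0.11050 + 0.12320 + 0.04784 + 0.043344 + 0.03432 = 0.359204 m

35.9 cm of thermosteric rise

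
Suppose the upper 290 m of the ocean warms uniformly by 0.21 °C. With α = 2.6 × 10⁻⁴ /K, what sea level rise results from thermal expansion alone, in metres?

Δh = αΔT·H = 2.6×10⁻⁴ × 0.21 × 290 = 0.015834 m

Δh = 0.0158 m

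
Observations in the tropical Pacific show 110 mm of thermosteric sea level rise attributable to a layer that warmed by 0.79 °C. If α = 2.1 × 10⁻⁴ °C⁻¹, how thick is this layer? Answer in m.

H = Δh/(αΔT) = 0.11 / (2.1×10⁻⁴ × 0.79) ≈ 663.1 m

660 m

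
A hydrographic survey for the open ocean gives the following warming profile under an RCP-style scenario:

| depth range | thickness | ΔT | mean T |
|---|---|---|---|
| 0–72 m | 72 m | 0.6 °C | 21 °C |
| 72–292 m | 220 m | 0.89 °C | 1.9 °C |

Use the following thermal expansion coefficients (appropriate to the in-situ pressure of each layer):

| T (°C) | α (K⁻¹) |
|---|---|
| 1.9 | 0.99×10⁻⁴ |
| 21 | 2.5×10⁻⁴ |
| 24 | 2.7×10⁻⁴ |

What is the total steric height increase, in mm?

Layer 1 at 21 °C → α = 2.5×10⁻⁴ K⁻¹
Layer 2 at 1.9 °C → α = 0.99×10⁻⁴ K⁻¹
2.5×10⁻⁴ × 0.6 × 72 = 0.01080 m
220 × 0.89 × 0.99×10⁻⁴ = 0.0193842 m
Δh = 0.01080 + 0.0193842 = 0.0301842 m ≈ 30.2 mm

30.2 mm of thermosteric rise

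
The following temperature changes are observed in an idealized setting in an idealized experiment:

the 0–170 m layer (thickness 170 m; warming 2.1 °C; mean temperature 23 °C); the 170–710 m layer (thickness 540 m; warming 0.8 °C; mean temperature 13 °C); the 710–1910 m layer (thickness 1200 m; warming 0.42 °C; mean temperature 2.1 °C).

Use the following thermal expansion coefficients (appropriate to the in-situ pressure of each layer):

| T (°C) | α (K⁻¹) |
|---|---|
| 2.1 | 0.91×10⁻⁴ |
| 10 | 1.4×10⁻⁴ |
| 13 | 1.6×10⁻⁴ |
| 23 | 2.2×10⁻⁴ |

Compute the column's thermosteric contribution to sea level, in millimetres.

194 mm of thermosteric rise

Layer 1 at 23 °C → α = 2.2×10⁻⁴ K⁻¹
Layer 2 at 13 °C → α = 1.6×10⁻⁴ K⁻¹
Layer 3 at 2.1 °C → α = 0.91×10⁻⁴ K⁻¹
2.1 × 2.2×10⁻⁴ × 170 = 0.07854 m
Layer 2: 1.6×10⁻⁴ × 540 × 0.8 = 0.06912 m
0.91×10⁻⁴ × 0.42 × 1200 = 0.045864 m
Δh = 0.07854 + 0.06912 + 0.045864 = 0.193524 m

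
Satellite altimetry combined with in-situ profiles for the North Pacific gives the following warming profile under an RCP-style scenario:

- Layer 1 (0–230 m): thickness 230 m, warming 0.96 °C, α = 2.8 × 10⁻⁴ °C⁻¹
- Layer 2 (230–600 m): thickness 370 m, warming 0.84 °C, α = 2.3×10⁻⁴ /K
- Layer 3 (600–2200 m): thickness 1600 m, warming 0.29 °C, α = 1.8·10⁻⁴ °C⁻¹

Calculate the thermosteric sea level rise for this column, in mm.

0.96 × 2.8×10⁻⁴ × 230 = 0.061824 m
0.84 × 2.3×10⁻⁴ × 370 = 0.071484 m
1600 × 0.29 × 1.8×10⁻⁴ = 0.08352 m
Δh = 0.061824 + 0.071484 + 0.08352 = 0.216828 m ≈ 217 mm

217 mm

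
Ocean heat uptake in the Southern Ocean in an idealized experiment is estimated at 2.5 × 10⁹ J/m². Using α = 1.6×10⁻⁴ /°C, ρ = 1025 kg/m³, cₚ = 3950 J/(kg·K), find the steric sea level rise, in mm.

about 98.8 mm

Δh = αQ/(ρcₚ) = 1.6×10⁻⁴ × 2.5×10⁹ / (1025 × 3950) ≈ 0.098796 m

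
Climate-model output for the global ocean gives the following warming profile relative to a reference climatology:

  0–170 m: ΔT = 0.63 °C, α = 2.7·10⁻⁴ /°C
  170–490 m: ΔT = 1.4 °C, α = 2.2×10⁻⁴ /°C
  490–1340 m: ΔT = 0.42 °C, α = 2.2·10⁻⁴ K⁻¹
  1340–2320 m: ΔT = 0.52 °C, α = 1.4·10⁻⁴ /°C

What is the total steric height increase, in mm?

0–170 m: 170 × 0.63 × 2.7×10⁻⁴ = 0.028917 m
170–490 m: 320 × 1.4 × 2.2×10⁻⁴ = 0.09856 m
Layer 3: 850 × 2.2×10⁻⁴ × 0.42 = 0.07854 m
Layer 4: 1.4×10⁻⁴ × 980 × 0.52 = 0.071344 m
Δh = 0.028917 + 0.09856 + 0.07854 + 0.071344 = 0.277361 m

277 mm of thermosteric rise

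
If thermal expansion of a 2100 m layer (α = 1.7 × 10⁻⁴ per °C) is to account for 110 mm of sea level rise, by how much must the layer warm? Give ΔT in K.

ΔT ≈ 0.308 K

ΔT = Δh/(αH) = 0.11 / (1.7×10⁻⁴ × 2100) ≈ 0.3081 K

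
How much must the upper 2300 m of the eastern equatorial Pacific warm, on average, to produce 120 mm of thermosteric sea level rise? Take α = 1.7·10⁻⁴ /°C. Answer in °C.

ΔT = Δh/(αH) = 0.12 / (1.7×10⁻⁴ × 2300) ≈ 0.3069 °C

ΔT ≈ 0.307 °C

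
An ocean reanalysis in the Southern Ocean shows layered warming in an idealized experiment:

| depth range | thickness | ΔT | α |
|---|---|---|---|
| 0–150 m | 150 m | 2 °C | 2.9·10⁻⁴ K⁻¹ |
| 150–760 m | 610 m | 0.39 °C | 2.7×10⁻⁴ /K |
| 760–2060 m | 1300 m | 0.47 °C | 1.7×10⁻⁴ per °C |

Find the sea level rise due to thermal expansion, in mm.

255 mm

150 × 2.9×10⁻⁴ × 2 = 0.08700 m
Layer 2: 2.7×10⁻⁴ × 0.39 × 610 = 0.064233 m
760–2060 m: 1.7×10⁻⁴ × 0.47 × 1300 = 0.10387 m
Δh = 0.08700 + 0.064233 + 0.10387 = 0.255103 m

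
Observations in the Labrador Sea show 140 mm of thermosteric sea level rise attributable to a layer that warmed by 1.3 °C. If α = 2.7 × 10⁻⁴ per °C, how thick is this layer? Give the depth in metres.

H ≈ 399 m

H = Δh/(αΔT) = 0.14 / (2.7×10⁻⁴ × 1.3) ≈ 398.9 m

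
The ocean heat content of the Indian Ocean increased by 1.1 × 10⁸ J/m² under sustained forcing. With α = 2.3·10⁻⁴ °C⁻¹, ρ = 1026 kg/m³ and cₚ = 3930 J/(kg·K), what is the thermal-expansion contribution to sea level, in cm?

Δh = αQ/(ρcₚ) = 2.3×10⁻⁴ × 1.1×10⁸ / (1026 × 3930) ≈ 0.0062745 m

0.627 cm of thermosteric rise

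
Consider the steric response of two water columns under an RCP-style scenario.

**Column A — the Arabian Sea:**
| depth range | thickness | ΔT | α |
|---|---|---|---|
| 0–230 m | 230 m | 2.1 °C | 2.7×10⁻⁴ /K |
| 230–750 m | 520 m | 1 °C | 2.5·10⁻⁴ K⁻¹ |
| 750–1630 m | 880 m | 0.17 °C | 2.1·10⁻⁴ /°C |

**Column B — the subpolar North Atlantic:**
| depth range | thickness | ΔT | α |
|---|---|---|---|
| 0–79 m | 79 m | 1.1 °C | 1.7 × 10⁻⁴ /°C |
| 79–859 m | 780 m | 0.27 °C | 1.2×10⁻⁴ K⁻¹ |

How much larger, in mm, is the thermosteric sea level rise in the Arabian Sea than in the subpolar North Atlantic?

A Layer 1: 2.7×10⁻⁴ × 2.1 × 230 = 0.13041 m
A 1 × 2.5×10⁻⁴ × 520 = 0.13000 m
A 750–1630 m: 2.1×10⁻⁴ × 0.17 × 880 = 0.031416 m
A total: 0.291826 m
B 79 × 1.1 × 1.7×10⁻⁴ = 0.014773 m
B Layer 2: 1.2×10⁻⁴ × 0.27 × 780 = 0.025272 m
B total: 0.040045 m
Difference: 0.291826 − 0.040045 = 0.251781 m

Δh_A − Δh_B ≈ 252 mm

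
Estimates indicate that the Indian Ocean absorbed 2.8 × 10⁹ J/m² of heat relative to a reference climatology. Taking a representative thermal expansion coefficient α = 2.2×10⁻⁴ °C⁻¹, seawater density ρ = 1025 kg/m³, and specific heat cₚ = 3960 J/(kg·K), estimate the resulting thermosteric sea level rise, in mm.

Δh = αQ/(ρcₚ) = 2.2×10⁻⁴ × 2.8×10⁹ / (1025 × 3960) ≈ 0.15176 m

152 mm of thermosteric rise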